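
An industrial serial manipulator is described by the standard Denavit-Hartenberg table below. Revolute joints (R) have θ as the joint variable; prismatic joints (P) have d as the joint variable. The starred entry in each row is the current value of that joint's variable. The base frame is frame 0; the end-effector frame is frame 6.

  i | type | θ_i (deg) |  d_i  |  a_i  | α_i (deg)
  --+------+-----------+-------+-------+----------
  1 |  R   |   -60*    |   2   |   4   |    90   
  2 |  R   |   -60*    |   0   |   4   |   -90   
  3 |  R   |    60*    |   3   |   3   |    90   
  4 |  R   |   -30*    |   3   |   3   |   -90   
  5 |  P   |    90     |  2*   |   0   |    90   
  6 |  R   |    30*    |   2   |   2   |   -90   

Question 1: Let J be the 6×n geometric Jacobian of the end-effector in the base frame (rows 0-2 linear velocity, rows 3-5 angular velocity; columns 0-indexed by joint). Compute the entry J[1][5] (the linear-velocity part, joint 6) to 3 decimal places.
-1.562

axis z_5 = (0.5413,0.5625,-0.6250); lever o_n−o_5 = (2.2700,1.6663,0.2655)
cross product → J_v[:, 5] = (1.1908,-1.5625,-0.3750)
J_ω[:, 5] = z_5
entry J[1][5] = -1.5625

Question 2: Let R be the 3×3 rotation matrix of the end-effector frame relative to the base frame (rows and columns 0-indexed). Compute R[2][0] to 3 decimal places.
End-effector x-axis (col 0 of R) = (0.5938,0.2706,0.7578)
R[2][0] = 0.7578

0.758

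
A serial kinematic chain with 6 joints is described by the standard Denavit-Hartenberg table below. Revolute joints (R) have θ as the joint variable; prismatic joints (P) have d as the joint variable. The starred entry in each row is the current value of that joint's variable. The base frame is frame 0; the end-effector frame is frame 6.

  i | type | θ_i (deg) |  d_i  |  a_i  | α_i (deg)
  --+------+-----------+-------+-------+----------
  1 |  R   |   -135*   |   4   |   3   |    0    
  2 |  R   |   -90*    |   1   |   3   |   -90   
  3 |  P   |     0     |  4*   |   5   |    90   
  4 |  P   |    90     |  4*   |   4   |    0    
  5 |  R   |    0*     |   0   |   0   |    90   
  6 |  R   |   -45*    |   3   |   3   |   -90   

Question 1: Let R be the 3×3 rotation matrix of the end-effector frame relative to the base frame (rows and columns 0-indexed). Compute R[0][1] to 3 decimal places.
0.707

End-effector y-axis (col 1 of R) = (0.7071,-0.7071,-0.0000)
R[0][1] = 0.7071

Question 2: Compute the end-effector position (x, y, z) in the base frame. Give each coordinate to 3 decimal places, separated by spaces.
-17.056 -1.500 6.879

after link 1: o_1 = (-2.1213, -2.1213, 4.0000)
after link 2: o_2 = (-4.2426, -0.0000, 5.0000)
after link 3: o_3 = (-10.6066, 0.7071, 5.0000)
after link 4: o_4 = (-13.4350, -2.1213, 9.0000)
after link 5: o_5 = (-13.4350, -2.1213, 9.0000)
after link 6: o_6 = (-17.0563, -1.5000, 6.8787)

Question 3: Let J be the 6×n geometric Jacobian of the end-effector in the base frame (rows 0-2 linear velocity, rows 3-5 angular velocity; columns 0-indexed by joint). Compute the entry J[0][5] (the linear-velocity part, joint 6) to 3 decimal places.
axis z_5 = (-0.7071,0.7071,0.0000); lever o_n−o_5 = (-3.6213,0.6213,-2.1213)
cross product → J_v[:, 5] = (-1.5000,-1.5000,2.1213)
J_ω[:, 5] = z_5
entry J[0][5] = -1.5000

-1.500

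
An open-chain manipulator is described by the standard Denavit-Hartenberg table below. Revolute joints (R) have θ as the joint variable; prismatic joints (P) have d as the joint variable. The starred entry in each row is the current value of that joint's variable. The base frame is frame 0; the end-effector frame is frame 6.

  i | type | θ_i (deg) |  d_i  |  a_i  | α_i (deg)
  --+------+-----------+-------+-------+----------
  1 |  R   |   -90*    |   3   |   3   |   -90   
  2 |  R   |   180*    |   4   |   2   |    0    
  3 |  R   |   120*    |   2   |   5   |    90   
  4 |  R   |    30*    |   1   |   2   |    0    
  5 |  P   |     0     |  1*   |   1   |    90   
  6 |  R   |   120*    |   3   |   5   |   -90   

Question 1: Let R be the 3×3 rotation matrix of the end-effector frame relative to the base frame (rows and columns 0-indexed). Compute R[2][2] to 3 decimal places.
-0.900

End-effector z-axis (col 2 of R) = (-0.4330,-0.0580,-0.8995)
R[2][2] = -0.8995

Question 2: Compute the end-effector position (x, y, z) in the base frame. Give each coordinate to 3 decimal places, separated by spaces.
after link 1: o_1 = (0.0000, -3.0000, 3.0000)
after link 2: o_2 = (4.0000, -1.0000, 3.0000)
after link 3: o_3 = (6.0000, -3.5000, 7.3301)
after link 4: o_4 = (7.0000, -3.5000, 9.3301)
after link 5: o_5 = (7.5000, -3.0670, 10.5801)
after link 6: o_6 = (3.6519, 1.0155, 12.1692)

3.652 1.016 12.169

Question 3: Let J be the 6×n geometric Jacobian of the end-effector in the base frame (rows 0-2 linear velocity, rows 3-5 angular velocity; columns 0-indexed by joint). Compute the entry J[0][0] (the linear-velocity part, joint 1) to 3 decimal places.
-1.016

axis z_0 = ẑ; lever o_n−o_0 = (3.6519,1.0155,12.1692)
cross product → J_v[:, 0] = (-1.0155,3.6519,0.0000)
J_ω[:, 0] = z_0
entry J[0][0] = -1.0155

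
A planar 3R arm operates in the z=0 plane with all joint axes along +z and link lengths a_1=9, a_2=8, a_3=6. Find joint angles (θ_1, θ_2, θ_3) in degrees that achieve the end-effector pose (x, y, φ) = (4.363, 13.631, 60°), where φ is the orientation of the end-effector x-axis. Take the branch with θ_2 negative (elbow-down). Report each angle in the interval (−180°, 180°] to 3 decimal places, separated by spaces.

135.003 -119.998 44.995

wrist centre = target − a_3·(cos φ, sin φ) = (1.3630, 8.4348)
cos θ_2 = (73.0044−9²−8²)/(2·9·8) = -0.5000; θ_2 = -119.9980° (elbow-down)
β = atan2(8.4348,1.3630) = 80.8208°; ψ = atan2(-6.9283,5.0002) = -54.1817°
θ_1 = β − ψ = 135.0025°
θ_3 = φ − θ_1 − θ_2 = 44.9954° (wrapped to (-180°,180°])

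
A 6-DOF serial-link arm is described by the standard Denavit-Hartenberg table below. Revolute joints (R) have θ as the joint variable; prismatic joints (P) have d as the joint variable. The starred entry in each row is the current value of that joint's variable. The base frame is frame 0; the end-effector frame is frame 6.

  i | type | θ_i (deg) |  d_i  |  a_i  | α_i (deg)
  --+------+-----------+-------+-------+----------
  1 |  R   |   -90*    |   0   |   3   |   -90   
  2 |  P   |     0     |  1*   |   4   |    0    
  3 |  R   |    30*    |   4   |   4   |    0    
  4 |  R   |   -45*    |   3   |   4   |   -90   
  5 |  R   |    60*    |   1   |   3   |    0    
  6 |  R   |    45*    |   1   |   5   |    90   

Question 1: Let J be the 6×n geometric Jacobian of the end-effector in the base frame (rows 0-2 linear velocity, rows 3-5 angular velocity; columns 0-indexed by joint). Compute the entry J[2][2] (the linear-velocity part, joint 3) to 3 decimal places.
axis z_2 = (1.0000,0.0000,0.0000); lever o_n−o_2 = (-0.4277,-8.0443,-2.8433)
cross product → J_v[:, 2] = (0.0000,2.8433,-8.0443)
J_ω[:, 2] = z_2
entry J[2][2] = -8.0443

-8.044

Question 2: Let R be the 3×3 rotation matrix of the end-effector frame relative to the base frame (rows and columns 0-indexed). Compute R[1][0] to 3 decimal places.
0.250

End-effector x-axis (col 0 of R) = (-0.9659,0.2500,-0.0670)
R[1][0] = 0.2500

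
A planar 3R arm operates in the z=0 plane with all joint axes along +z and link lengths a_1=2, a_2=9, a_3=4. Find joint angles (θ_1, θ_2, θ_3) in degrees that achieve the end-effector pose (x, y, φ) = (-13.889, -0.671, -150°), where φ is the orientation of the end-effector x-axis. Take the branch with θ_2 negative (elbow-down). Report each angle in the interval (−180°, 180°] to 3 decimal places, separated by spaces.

-149.977 -45.025 45.002

wrist centre = target − a_3·(cos φ, sin φ) = (-10.4249, 1.3290)
cos θ_2 = (110.4447−2²−9²)/(2·2·9) = 0.7068; θ_2 = -45.0250° (elbow-down)
β = atan2(1.3290,-10.4249) = 172.7349°; ψ = atan2(-6.3667,8.3612) = -37.2879°
θ_1 = β − ψ = 210.0229°
θ_3 = φ − θ_1 − θ_2 = 45.0021° (wrapped to (-180°,180°])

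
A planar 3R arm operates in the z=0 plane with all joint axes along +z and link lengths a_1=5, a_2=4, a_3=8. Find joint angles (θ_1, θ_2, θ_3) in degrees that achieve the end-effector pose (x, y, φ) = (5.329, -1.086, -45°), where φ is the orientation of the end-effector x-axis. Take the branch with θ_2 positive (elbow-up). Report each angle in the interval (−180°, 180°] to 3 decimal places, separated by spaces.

wrist centre = target − a_3·(cos φ, sin φ) = (-0.3279, 4.5709)
cos θ_2 = (21.0002−5²−4²)/(2·5·4) = -0.5000; θ_2 = 119.9997° (elbow-up)
β = atan2(4.5709,-0.3279) = 94.1026°; ψ = atan2(3.4641,3.0000) = 49.1065°
θ_1 = β − ψ = 44.9961°
θ_3 = φ − θ_1 − θ_2 = 150.0042° (wrapped to (-180°,180°])

44.996 120.000 150.004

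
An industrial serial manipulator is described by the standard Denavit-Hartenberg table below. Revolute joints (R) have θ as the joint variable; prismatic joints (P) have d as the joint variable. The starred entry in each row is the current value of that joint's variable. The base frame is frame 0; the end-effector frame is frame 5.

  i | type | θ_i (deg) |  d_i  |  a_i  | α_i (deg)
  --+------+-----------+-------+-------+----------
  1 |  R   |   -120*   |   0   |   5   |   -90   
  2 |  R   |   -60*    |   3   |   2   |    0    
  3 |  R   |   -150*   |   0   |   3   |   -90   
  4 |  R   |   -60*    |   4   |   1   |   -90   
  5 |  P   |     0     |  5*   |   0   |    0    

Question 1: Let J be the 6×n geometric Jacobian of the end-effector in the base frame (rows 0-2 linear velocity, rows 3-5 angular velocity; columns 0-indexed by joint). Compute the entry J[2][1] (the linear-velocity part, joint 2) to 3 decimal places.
axis z_1 = (0.8660,-0.5000,0.0000); lever o_n−o_1 = (5.0736,6.0556,1.2811)
cross product → J_v[:, 1] = (-0.6405,-1.1095,7.7811)
J_ω[:, 1] = z_1
entry J[2][1] = 7.7811

7.781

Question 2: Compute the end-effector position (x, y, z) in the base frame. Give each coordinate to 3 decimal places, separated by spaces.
after link 1: o_1 = (-2.5000, -4.3301, 0.0000)
after link 2: o_2 = (-0.4019, -6.6962, 1.7321)
after link 3: o_3 = (0.8971, -4.4462, 0.2321)
after link 4: o_4 = (2.8636, -2.7721, 3.4462)
after link 5: o_5 = (2.5736, 1.7255, 1.2811)

2.574 1.725 1.281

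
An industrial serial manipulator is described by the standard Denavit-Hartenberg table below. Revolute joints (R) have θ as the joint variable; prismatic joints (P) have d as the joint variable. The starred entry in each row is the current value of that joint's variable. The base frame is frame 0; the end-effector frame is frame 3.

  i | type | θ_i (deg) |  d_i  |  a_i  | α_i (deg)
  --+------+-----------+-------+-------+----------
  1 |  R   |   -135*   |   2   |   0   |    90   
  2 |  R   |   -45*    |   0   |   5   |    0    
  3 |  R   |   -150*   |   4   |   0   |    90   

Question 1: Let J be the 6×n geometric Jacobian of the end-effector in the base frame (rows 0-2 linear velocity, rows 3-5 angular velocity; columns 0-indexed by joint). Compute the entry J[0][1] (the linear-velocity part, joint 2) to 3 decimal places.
axis z_1 = (-0.7071,0.7071,0.0000); lever o_n−o_1 = (-5.3284,0.3284,-3.5355)
cross product → J_v[:, 1] = (-2.5000,-2.5000,3.5355)
J_ω[:, 1] = z_1
entry J[0][1] = -2.5000

-2.500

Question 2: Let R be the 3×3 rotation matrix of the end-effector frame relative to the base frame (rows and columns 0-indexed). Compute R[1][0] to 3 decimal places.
0.683

End-effector x-axis (col 0 of R) = (0.6830,0.6830,0.2588)
R[1][0] = 0.6830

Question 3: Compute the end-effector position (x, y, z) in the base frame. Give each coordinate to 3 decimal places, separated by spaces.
-5.328 0.328 -1.536

after link 1: o_1 = (0.0000, 0.0000, 2.0000)
after link 2: o_2 = (-2.5000, -2.5000, -1.5355)
after link 3: o_3 = (-5.3284, 0.3284, -1.5355)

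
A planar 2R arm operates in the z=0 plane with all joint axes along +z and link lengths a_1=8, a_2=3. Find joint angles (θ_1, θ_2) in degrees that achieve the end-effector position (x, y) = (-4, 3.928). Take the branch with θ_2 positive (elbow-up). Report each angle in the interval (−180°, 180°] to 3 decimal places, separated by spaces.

cos θ_2 = (31.4292−8²−3²)/(2·8·3) = -0.8661; θ_2 = 150.0038° (elbow-up)
β = atan2(3.9280,-4.0000) = 135.5203°; ψ = atan2(1.4998,5.4018) = 15.5174°
θ_1 = β − ψ = 120.0029°

120.003 150.004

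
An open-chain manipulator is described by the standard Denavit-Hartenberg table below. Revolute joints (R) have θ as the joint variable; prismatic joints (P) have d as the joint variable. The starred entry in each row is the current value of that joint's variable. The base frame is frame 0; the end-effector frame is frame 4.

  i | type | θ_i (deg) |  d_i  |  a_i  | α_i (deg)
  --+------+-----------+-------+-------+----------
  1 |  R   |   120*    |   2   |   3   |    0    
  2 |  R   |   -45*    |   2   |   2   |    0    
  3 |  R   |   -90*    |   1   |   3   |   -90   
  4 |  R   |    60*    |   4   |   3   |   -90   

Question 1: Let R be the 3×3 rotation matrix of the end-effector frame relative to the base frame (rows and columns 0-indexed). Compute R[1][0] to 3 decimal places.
-0.129

End-effector x-axis (col 0 of R) = (0.4830,-0.1294,-0.8660)
R[1][0] = -0.1294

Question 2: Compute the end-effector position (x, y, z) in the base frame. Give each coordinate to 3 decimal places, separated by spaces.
after link 1: o_1 = (-1.5000, 2.5981, 2.0000)
after link 2: o_2 = (-0.9824, 4.5299, 4.0000)
after link 3: o_3 = (1.9154, 3.7535, 5.0000)
after link 4: o_4 = (4.3996, 7.2289, 2.4019)

4.400 7.229 2.402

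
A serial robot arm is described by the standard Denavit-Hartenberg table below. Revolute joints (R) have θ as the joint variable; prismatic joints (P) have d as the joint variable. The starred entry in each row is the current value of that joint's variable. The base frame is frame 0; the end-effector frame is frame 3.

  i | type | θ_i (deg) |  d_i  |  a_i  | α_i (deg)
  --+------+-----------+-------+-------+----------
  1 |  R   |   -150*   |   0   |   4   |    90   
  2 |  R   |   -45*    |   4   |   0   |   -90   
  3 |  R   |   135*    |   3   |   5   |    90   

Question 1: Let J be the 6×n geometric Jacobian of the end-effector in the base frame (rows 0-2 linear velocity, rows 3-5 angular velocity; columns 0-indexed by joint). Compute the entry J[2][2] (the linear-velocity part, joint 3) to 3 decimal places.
axis z_2 = (-0.6124,-0.3536,0.7071); lever o_n−o_2 = (2.0957,-2.8725,4.6213)
cross product → J_v[:, 2] = (0.3973,4.3119,2.5000)
J_ω[:, 2] = z_2
entry J[2][2] = 2.5000

2.500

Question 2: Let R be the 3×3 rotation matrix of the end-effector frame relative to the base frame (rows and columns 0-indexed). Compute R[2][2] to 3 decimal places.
End-effector z-axis (col 2 of R) = (-0.0795,-0.8624,-0.5000)
R[2][2] = -0.5000

-0.500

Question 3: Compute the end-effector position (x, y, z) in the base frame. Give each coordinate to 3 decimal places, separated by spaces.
after link 1: o_1 = (-3.4641, -2.0000, 0.0000)
after link 2: o_2 = (-5.4641, 1.4641, 0.0000)
after link 3: o_3 = (-3.3684, -1.4084, 4.6213)

-3.368 -1.408 4.621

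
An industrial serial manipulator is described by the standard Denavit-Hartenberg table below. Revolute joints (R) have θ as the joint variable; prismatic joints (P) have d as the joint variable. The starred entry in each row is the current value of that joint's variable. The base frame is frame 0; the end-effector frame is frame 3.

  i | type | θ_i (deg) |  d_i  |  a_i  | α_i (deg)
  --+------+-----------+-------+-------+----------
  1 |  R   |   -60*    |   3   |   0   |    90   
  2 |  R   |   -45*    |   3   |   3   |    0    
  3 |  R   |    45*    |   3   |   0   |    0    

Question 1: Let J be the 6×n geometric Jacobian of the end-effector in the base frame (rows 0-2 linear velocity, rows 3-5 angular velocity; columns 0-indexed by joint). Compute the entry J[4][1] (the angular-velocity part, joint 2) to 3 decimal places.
axis z_1 = (-0.8660,-0.5000,0.0000); lever o_n−o_1 = (-4.1355,-4.8371,-2.1213)
cross product → J_v[:, 1] = (1.0607,-1.8371,2.1213)
J_ω[:, 1] = z_1
entry J[4][1] = -0.5000

-0.500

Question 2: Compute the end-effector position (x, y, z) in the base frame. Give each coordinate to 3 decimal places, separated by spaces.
-4.135 -4.837 0.879

after link 1: o_1 = (0.0000, 0.0000, 3.0000)
after link 2: o_2 = (-1.5374, -3.3371, 0.8787)
after link 3: o_3 = (-4.1355, -4.8371, 0.8787)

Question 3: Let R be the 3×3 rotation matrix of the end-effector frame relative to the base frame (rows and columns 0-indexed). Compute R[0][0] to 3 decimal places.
0.500

End-effector x-axis (col 0 of R) = (0.5000,-0.8660,0.0000)
R[0][0] = 0.5000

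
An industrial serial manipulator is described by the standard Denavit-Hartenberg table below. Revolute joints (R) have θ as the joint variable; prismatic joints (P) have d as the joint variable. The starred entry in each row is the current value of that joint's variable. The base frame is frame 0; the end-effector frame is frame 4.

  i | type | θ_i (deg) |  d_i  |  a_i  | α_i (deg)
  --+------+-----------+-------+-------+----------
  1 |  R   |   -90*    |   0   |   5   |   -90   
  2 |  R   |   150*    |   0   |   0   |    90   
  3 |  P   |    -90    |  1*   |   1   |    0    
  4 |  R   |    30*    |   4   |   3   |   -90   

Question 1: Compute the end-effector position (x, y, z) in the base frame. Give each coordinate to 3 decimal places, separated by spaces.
-3.598 -6.201 -5.080

after link 1: o_1 = (0.0000, -5.0000, 0.0000)
after link 2: o_2 = (0.0000, -5.0000, 0.0000)
after link 3: o_3 = (-1.0000, -5.5000, -0.8660)
after link 4: o_4 = (-3.5981, -6.2010, -5.0801)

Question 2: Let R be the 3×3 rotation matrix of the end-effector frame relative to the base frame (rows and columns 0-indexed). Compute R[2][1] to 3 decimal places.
0.866

End-effector y-axis (col 1 of R) = (-0.0000,0.5000,0.8660)
R[2][1] = 0.8660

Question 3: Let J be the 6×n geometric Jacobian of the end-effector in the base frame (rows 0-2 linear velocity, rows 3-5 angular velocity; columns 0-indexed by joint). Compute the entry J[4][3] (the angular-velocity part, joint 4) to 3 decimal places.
axis z_3 = (0.0000,-0.5000,-0.8660); lever o_n−o_3 = (-2.5981,-0.7010,-4.2141)
cross product → J_v[:, 3] = (1.5000,2.2500,-1.2990)
J_ω[:, 3] = z_3
entry J[4][3] = -0.5000

-0.500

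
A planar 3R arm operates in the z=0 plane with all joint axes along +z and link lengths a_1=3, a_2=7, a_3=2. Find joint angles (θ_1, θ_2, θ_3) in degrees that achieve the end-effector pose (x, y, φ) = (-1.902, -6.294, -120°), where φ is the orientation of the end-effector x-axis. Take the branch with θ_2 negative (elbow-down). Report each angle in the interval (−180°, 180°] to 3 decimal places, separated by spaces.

30.006 -150.005 -0.001

wrist centre = target − a_3·(cos φ, sin φ) = (-0.9020, -4.5619)
cos θ_2 = (21.6250−3²−7²)/(2·3·7) = -0.8661; θ_2 = -150.0053° (elbow-down)
β = atan2(-4.5619,-0.9020) = -101.1844°; ψ = atan2(-3.4994,-3.0625) = -131.1905°
θ_1 = β − ψ = 30.0061°
θ_3 = φ − θ_1 − θ_2 = -0.0008° (wrapped to (-180°,180°])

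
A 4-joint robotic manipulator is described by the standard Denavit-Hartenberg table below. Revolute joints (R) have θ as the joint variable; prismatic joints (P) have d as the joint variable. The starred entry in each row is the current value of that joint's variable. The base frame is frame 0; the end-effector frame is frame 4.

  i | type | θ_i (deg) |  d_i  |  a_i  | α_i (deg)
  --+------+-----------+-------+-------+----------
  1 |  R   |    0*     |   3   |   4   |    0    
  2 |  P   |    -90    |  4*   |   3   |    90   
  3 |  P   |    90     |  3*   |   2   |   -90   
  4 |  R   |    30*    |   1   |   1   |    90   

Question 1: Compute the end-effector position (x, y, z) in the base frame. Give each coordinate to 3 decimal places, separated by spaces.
1.500 -2.000 9.866

after link 1: o_1 = (4.0000, 0.0000, 3.0000)
after link 2: o_2 = (4.0000, -3.0000, 7.0000)
after link 3: o_3 = (1.0000, -3.0000, 9.0000)
after link 4: o_4 = (1.5000, -2.0000, 9.8660)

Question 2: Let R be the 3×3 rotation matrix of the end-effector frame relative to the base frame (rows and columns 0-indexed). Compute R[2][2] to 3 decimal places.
End-effector z-axis (col 2 of R) = (-0.8660,-0.0000,0.5000)
R[2][2] = 0.5000

0.500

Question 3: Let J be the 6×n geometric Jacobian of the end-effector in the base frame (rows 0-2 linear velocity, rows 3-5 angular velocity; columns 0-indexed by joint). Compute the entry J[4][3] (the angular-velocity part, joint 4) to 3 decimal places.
1.000

axis z_3 = (-0.0000,1.0000,0.0000); lever o_n−o_3 = (0.5000,1.0000,0.8660)
cross product → J_v[:, 3] = (0.8660,0.0000,-0.5000)
J_ω[:, 3] = z_3
entry J[4][3] = 1.0000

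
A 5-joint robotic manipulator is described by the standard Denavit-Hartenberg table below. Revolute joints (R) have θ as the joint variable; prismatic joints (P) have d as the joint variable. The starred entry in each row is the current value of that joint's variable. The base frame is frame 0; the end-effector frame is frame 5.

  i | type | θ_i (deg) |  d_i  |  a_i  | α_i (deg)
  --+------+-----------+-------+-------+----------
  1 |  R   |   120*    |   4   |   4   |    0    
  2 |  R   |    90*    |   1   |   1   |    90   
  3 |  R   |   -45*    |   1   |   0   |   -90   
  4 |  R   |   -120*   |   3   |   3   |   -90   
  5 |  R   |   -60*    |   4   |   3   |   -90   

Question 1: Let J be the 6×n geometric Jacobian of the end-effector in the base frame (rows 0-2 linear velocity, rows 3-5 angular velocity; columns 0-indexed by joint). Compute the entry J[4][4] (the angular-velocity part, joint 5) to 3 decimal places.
axis z_4 = (-0.7803,0.1268,-0.6124); lever o_n−o_4 = (-4.9026,0.9789,-0.0820)
cross product → J_v[:, 4] = (0.5891,2.9382,-0.1421)
J_ω[:, 4] = z_4
entry J[4][4] = 0.1268

0.127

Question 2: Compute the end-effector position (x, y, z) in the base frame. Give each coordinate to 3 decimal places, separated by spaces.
after link 1: o_1 = (-2.0000, 3.4641, 4.0000)
after link 2: o_2 = (-2.8660, 2.9641, 5.0000)
after link 3: o_3 = (-3.3660, 3.8301, 5.0000)
after link 4: o_4 = (-5.5836, 5.5498, 8.1820)
after link 5: o_5 = (-10.4862, 6.5287, 8.0999)

-10.486 6.529 8.100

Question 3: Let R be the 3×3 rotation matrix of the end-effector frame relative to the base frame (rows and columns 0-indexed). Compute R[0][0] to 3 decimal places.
-0.594

End-effector x-axis (col 0 of R) = (-0.5937,0.1572,0.7891)
R[0][0] = -0.5937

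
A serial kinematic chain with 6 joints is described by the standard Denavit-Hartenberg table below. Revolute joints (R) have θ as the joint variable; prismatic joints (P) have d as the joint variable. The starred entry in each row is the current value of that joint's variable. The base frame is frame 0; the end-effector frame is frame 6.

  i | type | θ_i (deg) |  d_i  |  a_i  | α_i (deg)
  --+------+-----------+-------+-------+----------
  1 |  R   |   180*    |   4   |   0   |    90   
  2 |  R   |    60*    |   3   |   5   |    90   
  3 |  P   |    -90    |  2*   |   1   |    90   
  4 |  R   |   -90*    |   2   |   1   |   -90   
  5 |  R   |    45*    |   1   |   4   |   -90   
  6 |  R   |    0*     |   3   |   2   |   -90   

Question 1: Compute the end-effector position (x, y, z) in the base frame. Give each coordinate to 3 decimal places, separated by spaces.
after link 1: o_1 = (0.0000, 0.0000, 4.0000)
after link 2: o_2 = (-2.5000, 3.0000, 8.3301)
after link 3: o_3 = (-4.2321, 2.0000, 7.3301)
after link 4: o_4 = (-2.3660, 2.0000, 6.0981)
after link 5: o_5 = (-1.3307, 1.0000, 9.9618)
after link 6: o_6 = (-3.7109, 1.0000, 12.6701)

-3.711 1.000 12.670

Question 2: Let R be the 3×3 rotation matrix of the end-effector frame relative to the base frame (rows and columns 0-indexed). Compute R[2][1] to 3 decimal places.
End-effector y-axis (col 1 of R) = (0.9659,-0.0000,-0.2588)
R[2][1] = -0.2588

-0.259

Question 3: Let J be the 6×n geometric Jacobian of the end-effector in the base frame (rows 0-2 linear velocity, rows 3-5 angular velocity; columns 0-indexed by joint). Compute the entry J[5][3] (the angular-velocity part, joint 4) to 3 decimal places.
axis z_3 = (0.5000,-0.0000,-0.8660); lever o_n−o_3 = (0.5212,-1.0000,5.3400)
cross product → J_v[:, 3] = (-0.8660,-3.1213,-0.5000)
J_ω[:, 3] = z_3
entry J[5][3] = -0.8660

-0.866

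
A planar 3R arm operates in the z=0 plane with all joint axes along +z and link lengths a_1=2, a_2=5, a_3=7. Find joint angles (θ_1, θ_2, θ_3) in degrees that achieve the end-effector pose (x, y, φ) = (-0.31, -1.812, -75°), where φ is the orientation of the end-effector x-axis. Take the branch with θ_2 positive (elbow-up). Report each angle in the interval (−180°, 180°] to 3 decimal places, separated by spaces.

45.003 90.003 149.994

wrist centre = target − a_3·(cos φ, sin φ) = (-2.1217, 4.9495)
cos θ_2 = (28.9991−2²−5²)/(2·2·5) = -0.0000; θ_2 = 90.0025° (elbow-up)
β = atan2(4.9495,-2.1217) = 113.2037°; ψ = atan2(5.0000,1.9998) = 68.2008°
θ_1 = β − ψ = 45.0030°
θ_3 = φ − θ_1 − θ_2 = 149.9945° (wrapped to (-180°,180°])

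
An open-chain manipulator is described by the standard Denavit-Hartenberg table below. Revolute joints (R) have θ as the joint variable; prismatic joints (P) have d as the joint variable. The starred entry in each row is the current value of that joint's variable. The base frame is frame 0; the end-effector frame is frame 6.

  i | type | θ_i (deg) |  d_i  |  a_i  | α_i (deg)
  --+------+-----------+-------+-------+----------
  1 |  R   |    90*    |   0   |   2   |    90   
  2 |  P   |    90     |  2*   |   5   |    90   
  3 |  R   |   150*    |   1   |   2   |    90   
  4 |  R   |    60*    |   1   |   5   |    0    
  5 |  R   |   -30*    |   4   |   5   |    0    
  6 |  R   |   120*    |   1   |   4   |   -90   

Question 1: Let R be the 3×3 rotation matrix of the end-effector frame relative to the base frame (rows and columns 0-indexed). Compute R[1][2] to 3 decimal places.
End-effector z-axis (col 2 of R) = (-0.2500,-0.8660,0.4330)
R[1][2] = -0.8660

-0.866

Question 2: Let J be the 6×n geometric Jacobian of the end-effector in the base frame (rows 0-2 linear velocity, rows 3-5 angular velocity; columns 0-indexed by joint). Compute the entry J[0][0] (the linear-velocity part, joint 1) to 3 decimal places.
-11.830

axis z_0 = ẑ; lever o_n−o_0 = (9.8792,11.8301,3.3529)
cross product → J_v[:, 0] = (-11.8301,9.8792,0.0000)
J_ω[:, 0] = z_0
entry J[0][0] = -11.8301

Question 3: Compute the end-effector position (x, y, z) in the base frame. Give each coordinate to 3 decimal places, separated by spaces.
9.879 11.830 3.353

after link 1: o_1 = (0.0000, 2.0000, 0.0000)
after link 2: o_2 = (2.0000, 2.0000, 5.0000)
after link 3: o_3 = (3.0000, 3.0000, 3.2679)
after link 4: o_4 = (5.1160, 7.3301, 1.6029)
after link 5: o_5 = (10.7452, 9.8301, -0.1471)
after link 6: o_6 = (9.8792, 11.8301, 3.3529)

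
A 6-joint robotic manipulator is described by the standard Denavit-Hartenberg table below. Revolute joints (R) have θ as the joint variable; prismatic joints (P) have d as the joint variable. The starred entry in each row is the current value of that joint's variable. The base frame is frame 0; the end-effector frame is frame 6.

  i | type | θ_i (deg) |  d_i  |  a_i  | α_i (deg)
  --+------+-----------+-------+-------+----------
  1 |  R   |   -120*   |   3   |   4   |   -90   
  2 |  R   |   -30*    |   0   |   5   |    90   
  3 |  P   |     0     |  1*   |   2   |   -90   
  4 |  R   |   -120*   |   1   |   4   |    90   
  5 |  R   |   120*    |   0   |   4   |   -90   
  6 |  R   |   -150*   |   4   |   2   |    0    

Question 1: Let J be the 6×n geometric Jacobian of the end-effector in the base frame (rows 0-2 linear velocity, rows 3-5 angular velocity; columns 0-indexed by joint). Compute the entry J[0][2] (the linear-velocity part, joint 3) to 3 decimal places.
0.250

prismatic axis z_2 = (0.2500,0.4330,0.8660)
J_v[:, 2] = z_2; J_ω[:, 2] = (0,0,0)
entry J[0][2] = 0.2500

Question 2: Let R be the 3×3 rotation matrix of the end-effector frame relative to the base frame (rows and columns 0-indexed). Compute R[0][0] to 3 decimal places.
-0.337

End-effector x-axis (col 0 of R) = (-0.3370,0.9163,-0.2165)
R[0][0] = -0.3370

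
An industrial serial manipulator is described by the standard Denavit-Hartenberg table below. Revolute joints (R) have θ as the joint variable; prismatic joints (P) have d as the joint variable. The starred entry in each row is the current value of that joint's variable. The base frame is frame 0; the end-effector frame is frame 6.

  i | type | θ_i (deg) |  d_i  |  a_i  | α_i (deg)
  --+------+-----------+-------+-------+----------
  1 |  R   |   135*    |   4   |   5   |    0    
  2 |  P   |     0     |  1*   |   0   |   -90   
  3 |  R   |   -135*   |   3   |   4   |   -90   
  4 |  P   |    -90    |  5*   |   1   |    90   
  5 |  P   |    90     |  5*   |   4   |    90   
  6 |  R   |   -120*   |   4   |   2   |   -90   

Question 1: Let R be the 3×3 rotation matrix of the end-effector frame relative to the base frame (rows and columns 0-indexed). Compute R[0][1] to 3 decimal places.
0.707

End-effector y-axis (col 1 of R) = (0.7071,0.7071,0.0000)
R[0][1] = 0.7071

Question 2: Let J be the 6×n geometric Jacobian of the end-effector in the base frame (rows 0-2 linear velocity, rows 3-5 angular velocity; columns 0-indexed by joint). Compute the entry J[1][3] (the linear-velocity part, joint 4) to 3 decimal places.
0.500

prismatic axis z_3 = (-0.5000,0.5000,0.7071)
J_v[:, 3] = z_3; J_ω[:, 3] = (0,0,0)
entry J[1][3] = 0.5000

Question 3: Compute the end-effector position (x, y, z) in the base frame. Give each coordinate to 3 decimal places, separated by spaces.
-12.826 1.513 11.174

after link 1: o_1 = (-3.5355, 3.5355, 4.0000)
after link 2: o_2 = (-3.5355, 3.5355, 5.0000)
after link 3: o_3 = (-3.6569, -0.5858, 7.8284)
after link 4: o_4 = (-6.8640, 1.2071, 11.3640)
after link 5: o_5 = (-11.3640, 5.7071, 10.6569)
after link 6: o_6 = (-12.8264, 1.5127, 11.1745)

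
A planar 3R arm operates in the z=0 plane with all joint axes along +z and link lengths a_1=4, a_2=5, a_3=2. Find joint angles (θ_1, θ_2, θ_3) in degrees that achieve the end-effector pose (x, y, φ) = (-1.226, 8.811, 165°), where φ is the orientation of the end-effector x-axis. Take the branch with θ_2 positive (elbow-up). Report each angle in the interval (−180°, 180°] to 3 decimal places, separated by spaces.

wrist centre = target − a_3·(cos φ, sin φ) = (0.7059, 8.2934)
cos θ_2 = (69.2781−4²−5²)/(2·4·5) = 0.7070; θ_2 = 45.0125° (elbow-up)
β = atan2(8.2934,0.7059) = 85.1353°; ψ = atan2(3.5363,7.5348) = 25.1422°
θ_1 = β − ψ = 59.9931°
θ_3 = φ − θ_1 − θ_2 = 59.9944° (wrapped to (-180°,180°])

59.993 45.013 59.994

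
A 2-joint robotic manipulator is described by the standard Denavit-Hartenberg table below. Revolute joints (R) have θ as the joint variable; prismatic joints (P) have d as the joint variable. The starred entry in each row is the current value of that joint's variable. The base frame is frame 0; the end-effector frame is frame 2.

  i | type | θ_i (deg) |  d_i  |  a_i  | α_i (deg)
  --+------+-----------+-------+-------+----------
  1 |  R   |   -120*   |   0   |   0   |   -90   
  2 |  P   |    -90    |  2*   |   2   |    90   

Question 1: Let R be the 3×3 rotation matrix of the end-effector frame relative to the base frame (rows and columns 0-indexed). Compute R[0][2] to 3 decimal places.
End-effector z-axis (col 2 of R) = (0.5000,0.8660,0.0000)
R[0][2] = 0.5000

0.500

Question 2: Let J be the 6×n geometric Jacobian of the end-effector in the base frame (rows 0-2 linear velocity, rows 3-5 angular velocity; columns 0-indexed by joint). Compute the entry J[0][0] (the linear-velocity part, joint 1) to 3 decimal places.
1.000

axis z_0 = ẑ; lever o_n−o_0 = (1.7321,-1.0000,2.0000)
cross product → J_v[:, 0] = (1.0000,1.7321,-0.0000)
J_ω[:, 0] = z_0
entry J[0][0] = 1.0000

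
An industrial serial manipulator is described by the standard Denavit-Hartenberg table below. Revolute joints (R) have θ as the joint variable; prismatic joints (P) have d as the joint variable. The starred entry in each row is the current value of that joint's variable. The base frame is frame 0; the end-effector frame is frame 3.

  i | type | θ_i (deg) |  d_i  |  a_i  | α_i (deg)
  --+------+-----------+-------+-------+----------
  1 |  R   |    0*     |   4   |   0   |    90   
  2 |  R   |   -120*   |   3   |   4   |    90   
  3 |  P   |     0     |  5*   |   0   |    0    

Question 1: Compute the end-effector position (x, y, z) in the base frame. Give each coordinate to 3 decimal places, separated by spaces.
after link 1: o_1 = (0.0000, 0.0000, 4.0000)
after link 2: o_2 = (-2.0000, -3.0000, 0.5359)
after link 3: o_3 = (-6.3301, -3.0000, 3.0359)

-6.330 -3.000 3.036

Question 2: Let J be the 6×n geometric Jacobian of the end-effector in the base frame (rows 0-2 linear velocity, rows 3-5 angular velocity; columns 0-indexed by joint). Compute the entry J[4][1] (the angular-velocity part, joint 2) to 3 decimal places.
axis z_1 = (0.0000,-1.0000,0.0000); lever o_n−o_1 = (-6.3301,-3.0000,-0.9641)
cross product → J_v[:, 1] = (0.9641,-0.0000,-6.3301)
J_ω[:, 1] = z_1
entry J[4][1] = -1.0000

-1.000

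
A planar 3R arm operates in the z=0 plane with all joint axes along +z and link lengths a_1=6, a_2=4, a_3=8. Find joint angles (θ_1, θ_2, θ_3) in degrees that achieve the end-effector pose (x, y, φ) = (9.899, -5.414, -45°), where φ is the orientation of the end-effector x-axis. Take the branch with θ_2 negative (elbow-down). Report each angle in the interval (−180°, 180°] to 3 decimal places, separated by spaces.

wrist centre = target − a_3·(cos φ, sin φ) = (4.2421, 0.2429)
cos θ_2 = (18.0548−6²−4²)/(2·6·4) = -0.7072; θ_2 = -135.0069° (elbow-down)
β = atan2(0.2429,4.2421) = 3.2765°; ψ = atan2(-2.8281,3.1712) = -41.7264°
θ_1 = β − ψ = 45.0029°
θ_3 = φ − θ_1 − θ_2 = 45.0040° (wrapped to (-180°,180°])

45.003 -135.007 45.004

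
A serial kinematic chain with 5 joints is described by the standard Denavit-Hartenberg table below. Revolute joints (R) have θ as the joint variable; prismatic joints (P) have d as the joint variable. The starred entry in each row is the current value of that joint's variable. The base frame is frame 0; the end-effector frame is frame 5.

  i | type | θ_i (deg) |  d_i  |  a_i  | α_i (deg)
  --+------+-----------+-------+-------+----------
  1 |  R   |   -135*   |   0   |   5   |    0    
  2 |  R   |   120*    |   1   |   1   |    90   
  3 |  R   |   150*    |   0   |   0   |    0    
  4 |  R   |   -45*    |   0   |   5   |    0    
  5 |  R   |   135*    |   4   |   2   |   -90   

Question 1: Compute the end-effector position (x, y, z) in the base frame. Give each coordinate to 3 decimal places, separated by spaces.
-5.821 -7.064 4.098

after link 1: o_1 = (-3.5355, -3.5355, 0.0000)
after link 2: o_2 = (-2.5696, -3.7944, 1.0000)
after link 3: o_3 = (-2.5696, -3.7944, 1.0000)
after link 4: o_4 = (-3.8196, -3.4594, 5.8296)
after link 5: o_5 = (-5.8208, -7.0643, 4.0976)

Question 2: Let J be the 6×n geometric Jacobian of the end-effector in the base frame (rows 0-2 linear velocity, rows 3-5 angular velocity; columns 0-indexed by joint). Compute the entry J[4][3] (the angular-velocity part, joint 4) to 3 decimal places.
-0.966

axis z_3 = (-0.2588,-0.9659,0.0000); lever o_n−o_3 = (-3.2512,-3.2699,3.0976)
cross product → J_v[:, 3] = (-2.9920,0.8017,-2.2941)
J_ω[:, 3] = z_3
entry J[4][3] = -0.9659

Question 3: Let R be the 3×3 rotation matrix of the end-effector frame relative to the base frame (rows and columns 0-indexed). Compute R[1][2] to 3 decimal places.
End-effector z-axis (col 2 of R) = (0.8365,-0.2241,-0.5000)
R[1][2] = -0.2241

-0.224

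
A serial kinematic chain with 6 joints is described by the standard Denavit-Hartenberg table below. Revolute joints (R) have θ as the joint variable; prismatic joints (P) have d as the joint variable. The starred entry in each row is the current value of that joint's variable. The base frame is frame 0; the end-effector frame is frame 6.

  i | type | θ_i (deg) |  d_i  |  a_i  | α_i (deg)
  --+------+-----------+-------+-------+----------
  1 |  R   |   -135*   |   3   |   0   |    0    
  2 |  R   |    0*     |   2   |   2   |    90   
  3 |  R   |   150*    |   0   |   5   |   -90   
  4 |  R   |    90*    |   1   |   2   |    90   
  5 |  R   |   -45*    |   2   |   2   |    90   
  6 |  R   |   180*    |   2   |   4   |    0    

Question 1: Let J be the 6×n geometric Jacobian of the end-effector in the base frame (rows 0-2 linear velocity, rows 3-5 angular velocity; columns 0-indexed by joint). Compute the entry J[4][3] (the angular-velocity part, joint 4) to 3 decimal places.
0.354

axis z_3 = (0.3536,0.3536,-0.8660); lever o_n−o_3 = (0.9925,2.1641,0.1340)
cross product → J_v[:, 3] = (1.9215,-0.9069,0.4142)
J_ω[:, 3] = z_3
entry J[4][3] = 0.3536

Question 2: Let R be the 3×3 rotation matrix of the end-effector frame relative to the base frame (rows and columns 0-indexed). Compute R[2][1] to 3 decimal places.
End-effector y-axis (col 1 of R) = (-0.6124,-0.6124,-0.5000)
R[2][1] = -0.5000

-0.500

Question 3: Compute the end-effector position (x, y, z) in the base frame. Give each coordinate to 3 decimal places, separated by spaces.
2.640 3.812 7.634

after link 1: o_1 = (0.0000, 0.0000, 3.0000)
after link 2: o_2 = (-1.4142, -1.4142, 5.0000)
after link 3: o_3 = (1.6476, 1.6476, 7.5000)
after link 4: o_4 = (3.4154, 0.5870, 6.6340)
after link 5: o_5 = (5.1402, 0.3117, 8.8587)
after link 6: o_6 = (2.6402, 3.8117, 7.6340)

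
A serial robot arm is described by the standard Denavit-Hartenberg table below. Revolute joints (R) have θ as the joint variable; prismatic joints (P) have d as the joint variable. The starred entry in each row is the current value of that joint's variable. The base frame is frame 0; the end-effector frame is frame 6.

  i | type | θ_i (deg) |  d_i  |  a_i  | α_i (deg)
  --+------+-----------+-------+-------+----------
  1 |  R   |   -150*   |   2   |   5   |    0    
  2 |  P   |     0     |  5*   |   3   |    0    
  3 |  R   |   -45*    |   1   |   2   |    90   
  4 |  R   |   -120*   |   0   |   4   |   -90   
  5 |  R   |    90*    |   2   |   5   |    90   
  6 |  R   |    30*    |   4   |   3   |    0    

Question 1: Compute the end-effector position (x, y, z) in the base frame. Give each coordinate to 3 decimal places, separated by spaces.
-9.891 -11.072 -0.678

after link 1: o_1 = (-4.3301, -2.5000, 2.0000)
after link 2: o_2 = (-6.9282, -4.0000, 7.0000)
after link 3: o_3 = (-8.8601, -3.4824, 8.0000)
after link 4: o_4 = (-6.9282, -4.0000, 4.5359)
after link 5: o_5 = (-9.8953, -8.3813, 3.5359)
after link 6: o_6 = (-9.8907, -11.0723, -0.6782)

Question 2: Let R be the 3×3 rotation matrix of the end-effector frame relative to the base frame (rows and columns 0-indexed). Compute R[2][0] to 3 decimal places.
-0.250

End-effector x-axis (col 0 of R) = (-0.6424,-0.7244,-0.2500)
R[2][0] = -0.2500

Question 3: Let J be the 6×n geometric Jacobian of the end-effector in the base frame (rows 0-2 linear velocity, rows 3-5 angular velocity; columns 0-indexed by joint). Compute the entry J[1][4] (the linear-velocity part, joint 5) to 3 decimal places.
-2.880

axis z_4 = (-0.8365,0.2241,-0.5000); lever o_n−o_4 = (-2.9625,-7.0723,-5.2141)
cross product → J_v[:, 4] = (-4.7049,-2.8804,6.5801)
J_ω[:, 4] = z_4
entry J[1][4] = -2.8804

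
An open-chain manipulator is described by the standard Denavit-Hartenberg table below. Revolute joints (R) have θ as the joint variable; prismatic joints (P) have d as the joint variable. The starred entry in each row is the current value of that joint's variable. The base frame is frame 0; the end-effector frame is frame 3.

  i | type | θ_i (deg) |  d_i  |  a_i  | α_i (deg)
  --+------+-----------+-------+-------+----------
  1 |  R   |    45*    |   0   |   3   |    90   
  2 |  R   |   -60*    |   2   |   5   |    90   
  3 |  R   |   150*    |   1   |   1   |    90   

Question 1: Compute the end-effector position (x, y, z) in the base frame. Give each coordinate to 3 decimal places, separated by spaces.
after link 1: o_1 = (2.1213, 2.1213, 0.0000)
after link 2: o_2 = (5.3033, 2.4749, -4.3301)
after link 3: o_3 = (4.7383, 1.2028, -4.0801)

4.738 1.203 -4.080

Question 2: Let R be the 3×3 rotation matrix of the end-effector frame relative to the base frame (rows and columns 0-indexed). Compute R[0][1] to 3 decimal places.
End-effector y-axis (col 1 of R) = (-0.6124,-0.6124,-0.5000)
R[0][1] = -0.6124

-0.612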